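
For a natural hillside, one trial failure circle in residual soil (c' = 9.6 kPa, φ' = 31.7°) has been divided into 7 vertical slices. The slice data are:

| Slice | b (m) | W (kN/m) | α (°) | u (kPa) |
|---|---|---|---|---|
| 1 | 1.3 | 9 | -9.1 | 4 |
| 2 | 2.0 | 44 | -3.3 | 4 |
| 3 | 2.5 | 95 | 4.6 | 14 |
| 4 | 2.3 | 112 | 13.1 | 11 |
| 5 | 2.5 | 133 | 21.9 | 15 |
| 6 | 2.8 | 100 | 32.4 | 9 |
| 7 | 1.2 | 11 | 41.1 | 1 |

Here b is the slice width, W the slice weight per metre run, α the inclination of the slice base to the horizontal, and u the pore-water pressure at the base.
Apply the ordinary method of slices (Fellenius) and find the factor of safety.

FS = 2.53

Ordinary method of slices: FS = Σ[c'·Δl_i + (W_i cosα_i − u_i·Δl_i)·tanφ'] / Σ W_i sinα_i, with Δl_i = b_i / cosα_i.
Slice 1: Δl = 1.3/cos(-9.1°) = 1.317 m; N'_1 = 9·cos(-9.1°) − 4·1.317 = 3.6; c'Δl = 12.64; W sinα = -1.4
Slice 2: Δl = 2.0/cos(-3.3°) = 2.003 m; N'_2 = 44·cos(-3.3°) − 4·2.003 = 35.9; c'Δl = 19.23; W sinα = -2.5
Slice 3: Δl = 2.5/cos4.6° = 2.508 m; N'_3 = 95·cos4.6° − 14·2.508 = 59.6; c'Δl = 24.08; W sinα = 7.6
Slice 4: Δl = 2.3/cos13.1° = 2.361 m; N'_4 = 112·cos13.1° − 11·2.361 = 83.1; c'Δl = 22.67; W sinα = 25.4
Slice 5: Δl = 2.5/cos21.9° = 2.694 m; N'_5 = 133·cos21.9° − 15·2.694 = 83.0; c'Δl = 25.87; W sinα = 49.6
Slice 6: Δl = 2.8/cos32.4° = 3.316 m; N'_6 = 100·cos32.4° − 9·3.316 = 54.6; c'Δl = 31.84; W sinα = 53.6
Slice 7: Δl = 1.2/cos41.1° = 1.592 m; N'_7 = 11·cos41.1° − 1·1.592 = 6.7; c'Δl = 15.29; W sinα = 7.2
Σc'Δl = 151.6 kN/m; ΣN' = 326.5 kN/m; ΣW sinα = 139.5 kN/m
Resisting = 151.6 + 326.5·tan31.7° = 151.6 + 201.6 = 353.3 kN/m
FS = 353.3 / 139.5 = 2.533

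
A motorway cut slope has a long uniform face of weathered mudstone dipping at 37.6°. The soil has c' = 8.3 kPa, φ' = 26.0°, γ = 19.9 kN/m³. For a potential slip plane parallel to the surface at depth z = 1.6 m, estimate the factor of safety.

For an infinite slope with a slip plane parallel to the surface (no pore pressure): FS = [c' + γz cos²β tanφ'] / [γz sinβ cosβ].
γz = 19.9·1.6 = 31.84 kN/m²
Numerator = 8.3 + 31.84·cos²37.6°·tan26.0° = 8.3 + 31.84·0.6277·0.4877 = 18.048 kPa
Denominator = 31.84·sin37.6°·cos37.6° = 31.84·0.6101·0.7923 = 15.392 kPa
FS = 18.048 / 15.392 = 1.173

FS = 1.17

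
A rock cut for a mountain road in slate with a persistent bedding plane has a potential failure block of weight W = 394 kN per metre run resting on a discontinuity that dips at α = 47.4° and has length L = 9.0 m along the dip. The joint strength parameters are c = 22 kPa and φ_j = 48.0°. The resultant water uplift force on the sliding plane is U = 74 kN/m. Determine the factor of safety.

Resolving the block weight along and normal to the plane and applying the Mohr–Coulomb strength on the joint:
N' = W cosα − U = 394·cos47.4° − 74 = 192.7 kN/m
Driving force T = W sinα = 394·sin47.4° = 290.0 kN/m
Resisting force R = c·L + N'·tanφ_j = 22·9.0 + 192.7·tan48.0° = 198.0 + 214.0 = 412.0 kN/m
FS = R / T = 412.0 / 290.0 = 1.421

FS = 1.42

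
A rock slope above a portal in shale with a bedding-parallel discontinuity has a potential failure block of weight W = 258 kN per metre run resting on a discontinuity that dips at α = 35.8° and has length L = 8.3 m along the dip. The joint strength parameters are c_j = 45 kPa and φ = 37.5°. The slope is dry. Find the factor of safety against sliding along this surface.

Resolving the block weight along and normal to the plane and applying the Mohr–Coulomb strength on the joint:
N' = W cosα = 258·cos35.8° = 209.3 kN/m
Driving force T = W sinα = 258·sin35.8° = 150.9 kN/m
Resisting force R = c_j·L + N'·tanφ = 45·8.3 + 209.3·tan37.5° = 373.5 + 160.6 = 534.1 kN/m
FS = R / T = 534.1 / 150.9 = 3.539

FS = 3.54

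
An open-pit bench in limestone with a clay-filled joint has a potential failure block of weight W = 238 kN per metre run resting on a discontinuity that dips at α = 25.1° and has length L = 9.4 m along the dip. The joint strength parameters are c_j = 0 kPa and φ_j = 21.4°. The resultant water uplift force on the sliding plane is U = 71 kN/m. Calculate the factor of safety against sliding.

FS = 0.56

Resolving the block weight along and normal to the plane and applying the Mohr–Coulomb strength on the joint:
N' = W cosα − U = 238·cos25.1° − 71 = 144.5 kN/m
Driving force T = W sinα = 238·sin25.1° = 101.0 kN/m
Resisting force R = c_j·L + N'·tanφ_j = 0·9.4 + 144.5·tan21.4° = 0.0 + 56.6 = 56.6 kN/m
FS = R / T = 56.6 / 101.0 = 0.561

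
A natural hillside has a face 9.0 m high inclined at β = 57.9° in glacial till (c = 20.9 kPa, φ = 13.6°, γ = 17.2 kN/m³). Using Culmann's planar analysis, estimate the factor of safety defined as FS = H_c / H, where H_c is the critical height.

FS = 1.56

H_c = (4c/γ) · sinβ cosφ / [1 − cos(β − φ)]
    = (4·20.9/17.2) · sin57.9°·cos13.6° / [1 − cos44.3°]
    = 4.860 · 0.8234 / 0.2843 = 14.08 m
FS = H_c / H = 14.08 / 9.0 = 1.564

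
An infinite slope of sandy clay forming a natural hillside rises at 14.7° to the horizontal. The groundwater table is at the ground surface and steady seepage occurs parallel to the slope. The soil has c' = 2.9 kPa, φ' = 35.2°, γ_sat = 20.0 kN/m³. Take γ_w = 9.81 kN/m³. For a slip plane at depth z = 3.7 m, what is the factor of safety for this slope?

FS = 1.53

With seepage parallel to the slope and the water table at the surface, the effective normal stress on the slip plane uses the buoyant unit weight γ' = γ_sat − γ_w while the driving shear stress uses γ_sat:
FS = [c' + γ' z cos²β tanφ'] / [γ_sat z sinβ cosβ]
γ' = 20.0 − 9.81 = 10.19 kN/m³
Numerator = 2.9 + 10.19·3.7·cos²14.7°·tan35.2° = 2.9 + 10.19·3.7·0.9356·0.7054 = 27.784 kPa
Denominator = 20.0·3.7·sin14.7°·cos14.7° = 20.0·3.7·0.2538·0.9673 = 18.163 kPa
FS = 27.784 / 18.163 = 1.530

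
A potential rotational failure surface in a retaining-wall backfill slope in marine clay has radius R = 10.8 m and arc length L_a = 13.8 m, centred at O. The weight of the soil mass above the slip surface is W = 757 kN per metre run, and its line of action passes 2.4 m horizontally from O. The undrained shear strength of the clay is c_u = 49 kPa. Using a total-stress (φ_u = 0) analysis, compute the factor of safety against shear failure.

Taking moments about the centre O, the resisting moment is provided by the undrained shear strength acting along the arc:
M_R = c_u·L_a·R = 49·13.80·10.8 = 7303.0 kN·m/m
M_D = W·d = 757·2.4 = 1816.8 kN·m/m
FS = M_R / M_D = 7303.0 / 1816.8 = 4.020

FS = 4.02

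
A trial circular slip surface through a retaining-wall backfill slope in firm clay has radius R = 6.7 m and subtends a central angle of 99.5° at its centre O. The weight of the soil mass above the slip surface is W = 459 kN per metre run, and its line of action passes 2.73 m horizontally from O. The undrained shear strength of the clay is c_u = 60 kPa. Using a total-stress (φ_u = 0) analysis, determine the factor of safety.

FS = 3.73

Taking moments about the centre O, the resisting moment is provided by the undrained shear strength acting along the arc:
Arc length L_a = R·θ = 6.7·(99.5°·π/180) = 6.7·1.7366 = 11.64 m
M_R = c_u·L_a·R = 60·11.64·6.7 = 4677.4 kN·m/m
M_D = W·d = 459·2.73 = 1253.1 kN·m/m
FS = M_R / M_D = 4677.4 / 1253.1 = 3.733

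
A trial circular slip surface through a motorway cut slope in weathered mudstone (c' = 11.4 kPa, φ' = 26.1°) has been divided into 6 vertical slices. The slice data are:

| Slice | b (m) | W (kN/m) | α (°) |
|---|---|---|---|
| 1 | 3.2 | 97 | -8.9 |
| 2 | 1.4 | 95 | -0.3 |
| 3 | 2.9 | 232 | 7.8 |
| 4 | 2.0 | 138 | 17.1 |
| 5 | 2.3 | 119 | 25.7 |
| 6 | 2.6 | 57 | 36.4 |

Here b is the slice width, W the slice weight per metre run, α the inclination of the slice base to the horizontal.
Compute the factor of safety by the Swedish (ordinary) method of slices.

Ordinary method of slices: FS = Σ[c'·Δl_i + (W_i cosα_i)·tanφ'] / Σ W_i sinα_i, with Δl_i = b_i / cosα_i.
Slice 1: Δl = 3.2/cos(-8.9°) = 3.239 m; N'_1 = 97·cos(-8.9°) = 95.8; c'Δl = 36.92; W sinα = -15.0
Slice 2: Δl = 1.4/cos(-0.3°) = 1.400 m; N'_2 = 95·cos(-0.3°) = 95.0; c'Δl = 15.96; W sinα = -0.5
Slice 3: Δl = 2.9/cos7.8° = 2.927 m; N'_3 = 232·cos7.8° = 229.9; c'Δl = 33.37; W sinα = 31.5
Slice 4: Δl = 2.0/cos17.1° = 2.093 m; N'_4 = 138·cos17.1° = 131.9; c'Δl = 23.85; W sinα = 40.6
Slice 5: Δl = 2.3/cos25.7° = 2.553 m; N'_5 = 119·cos25.7° = 107.2; c'Δl = 29.10; W sinα = 51.6
Slice 6: Δl = 2.6/cos36.4° = 3.230 m; N'_6 = 57·cos36.4° = 45.9; c'Δl = 36.82; W sinα = 33.8
Σc'Δl = 176.0 kN/m; ΣN' = 705.7 kN/m; ΣW sinα = 142.0 kN/m
Resisting = 176.0 + 705.7·tan26.1° = 176.0 + 345.7 = 521.7 kN/m
FS = 521.7 / 142.0 = 3.675

FS = 3.67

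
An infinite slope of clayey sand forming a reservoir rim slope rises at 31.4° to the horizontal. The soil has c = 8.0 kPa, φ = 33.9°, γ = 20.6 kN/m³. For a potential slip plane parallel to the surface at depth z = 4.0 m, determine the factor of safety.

For an infinite slope with a slip plane parallel to the surface (no pore pressure): FS = [c + γz cos²β tanφ] / [γz sinβ cosβ].
γz = 20.6·4.0 = 82.40 kN/m²
Numerator = 8.0 + 82.40·cos²31.4°·tan33.9° = 8.0 + 82.40·0.7285·0.6720 = 48.340 kPa
Denominator = 82.40·sin31.4°·cos31.4° = 82.40·0.5210·0.8536 = 36.644 kPa
FS = 48.340 / 36.644 = 1.319

FS = 1.32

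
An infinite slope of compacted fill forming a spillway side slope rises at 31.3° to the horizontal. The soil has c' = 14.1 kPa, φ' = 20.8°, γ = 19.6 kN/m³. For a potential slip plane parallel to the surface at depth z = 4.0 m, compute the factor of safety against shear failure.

For an infinite slope with a slip plane parallel to the surface (no pore pressure): FS = [c' + γz cos²β tanφ'] / [γz sinβ cosβ].
γz = 19.6·4.0 = 78.40 kN/m²
Numerator = 14.1 + 78.40·cos²31.3°·tan20.8° = 14.1 + 78.40·0.7301·0.3799 = 35.843 kPa
Denominator = 78.40·sin31.3°·cos31.3° = 78.40·0.5195·0.8545 = 34.802 kPa
FS = 35.843 / 34.802 = 1.030

FS = 1.03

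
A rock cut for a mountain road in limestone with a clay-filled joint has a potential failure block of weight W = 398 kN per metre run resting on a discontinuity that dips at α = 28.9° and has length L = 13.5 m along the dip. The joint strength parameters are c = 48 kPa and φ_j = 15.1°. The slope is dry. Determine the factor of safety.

FS = 3.86

Resolving the block weight along and normal to the plane and applying the Mohr–Coulomb strength on the joint:
N' = W cosα = 398·cos28.9° = 348.4 kN/m
Driving force T = W sinα = 398·sin28.9° = 192.3 kN/m
Resisting force R = c·L + N'·tanφ_j = 48·13.5 + 348.4·tan15.1° = 648.0 + 94.0 = 742.0 kN/m
FS = R / T = 742.0 / 192.3 = 3.858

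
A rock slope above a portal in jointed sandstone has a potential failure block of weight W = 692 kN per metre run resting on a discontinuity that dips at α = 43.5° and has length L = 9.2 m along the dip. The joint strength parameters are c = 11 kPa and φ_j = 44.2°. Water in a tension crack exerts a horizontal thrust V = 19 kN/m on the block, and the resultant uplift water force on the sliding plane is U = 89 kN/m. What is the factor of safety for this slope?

FS = 1.00

Resolving the block weight along and normal to the plane and applying the Mohr–Coulomb strength on the joint:
N' = W cosα − U − V sinα = 692·cos43.5° − 89 − 19·sin43.5° = 399.9 kN/m
Driving force T = W sinα + V cosα = 692·sin43.5° + 19·cos43.5° = 490.1 kN/m
Resisting force R = c·L + N'·tanφ_j = 11·9.2 + 399.9·tan44.2° = 101.2 + 388.9 = 490.1 kN/m
FS = R / T = 490.1 / 490.1 = 1.000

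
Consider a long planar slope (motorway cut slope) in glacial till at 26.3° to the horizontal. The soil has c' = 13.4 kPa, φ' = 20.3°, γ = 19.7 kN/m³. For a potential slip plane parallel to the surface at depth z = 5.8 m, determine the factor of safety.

For an infinite slope with a slip plane parallel to the surface (no pore pressure): FS = [c' + γz cos²β tanφ'] / [γz sinβ cosβ].
γz = 19.7·5.8 = 114.26 kN/m²
Numerator = 13.4 + 114.26·cos²26.3°·tan20.3° = 13.4 + 114.26·0.8037·0.3699 = 47.369 kPa
Denominator = 114.26·sin26.3°·cos26.3° = 114.26·0.4431·0.8965 = 45.385 kPa
FS = 47.369 / 45.385 = 1.044

FS = 1.04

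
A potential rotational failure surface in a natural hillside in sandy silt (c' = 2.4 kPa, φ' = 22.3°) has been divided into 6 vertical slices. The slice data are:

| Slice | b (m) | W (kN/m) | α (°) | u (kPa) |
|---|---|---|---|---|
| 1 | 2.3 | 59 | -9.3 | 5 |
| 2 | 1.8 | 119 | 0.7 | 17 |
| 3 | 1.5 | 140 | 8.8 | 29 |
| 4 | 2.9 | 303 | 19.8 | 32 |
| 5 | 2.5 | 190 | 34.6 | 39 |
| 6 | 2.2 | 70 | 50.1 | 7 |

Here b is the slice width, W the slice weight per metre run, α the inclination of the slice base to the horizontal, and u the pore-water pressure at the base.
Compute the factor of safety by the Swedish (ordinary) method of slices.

FS = 0.83

Ordinary method of slices: FS = Σ[c'·Δl_i + (W_i cosα_i − u_i·Δl_i)·tanφ'] / Σ W_i sinα_i, with Δl_i = b_i / cosα_i.
Slice 1: Δl = 2.3/cos(-9.3°) = 2.331 m; N'_1 = 59·cos(-9.3°) − 5·2.331 = 46.6; c'Δl = 5.59; W sinα = -9.5
Slice 2: Δl = 1.8/cos0.7° = 1.800 m; N'_2 = 119·cos0.7° − 17·1.800 = 88.4; c'Δl = 4.32; W sinα = 1.5
Slice 3: Δl = 1.5/cos8.8° = 1.518 m; N'_3 = 140·cos8.8° − 29·1.518 = 94.3; c'Δl = 3.64; W sinα = 21.4
Slice 4: Δl = 2.9/cos19.8° = 3.082 m; N'_4 = 303·cos19.8° − 32·3.082 = 186.5; c'Δl = 7.40; W sinα = 102.6
Slice 5: Δl = 2.5/cos34.6° = 3.037 m; N'_5 = 190·cos34.6° − 39·3.037 = 37.9; c'Δl = 7.29; W sinα = 107.9
Slice 6: Δl = 2.2/cos50.1° = 3.430 m; N'_6 = 70·cos50.1° − 7·3.430 = 20.9; c'Δl = 8.23; W sinα = 53.7
Σc'Δl = 36.5 kN/m; ΣN' = 474.6 kN/m; ΣW sinα = 277.6 kN/m
Resisting = 36.5 + 474.6·tan22.3° = 36.5 + 194.6 = 231.1 kN/m
FS = 231.1 / 277.6 = 0.833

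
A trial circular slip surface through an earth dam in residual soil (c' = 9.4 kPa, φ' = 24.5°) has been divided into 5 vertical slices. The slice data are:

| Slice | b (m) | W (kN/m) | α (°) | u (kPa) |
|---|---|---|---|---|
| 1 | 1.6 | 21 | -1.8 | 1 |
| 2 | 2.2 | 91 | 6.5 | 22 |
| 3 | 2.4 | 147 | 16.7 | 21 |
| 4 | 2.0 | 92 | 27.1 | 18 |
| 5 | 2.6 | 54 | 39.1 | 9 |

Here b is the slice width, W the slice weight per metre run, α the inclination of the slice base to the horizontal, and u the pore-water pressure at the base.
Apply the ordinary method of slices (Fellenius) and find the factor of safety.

FS = 1.60

Ordinary method of slices: FS = Σ[c'·Δl_i + (W_i cosα_i − u_i·Δl_i)·tanφ'] / Σ W_i sinα_i, with Δl_i = b_i / cosα_i.
Slice 1: Δl = 1.6/cos(-1.8°) = 1.601 m; N'_1 = 21·cos(-1.8°) − 1·1.601 = 19.4; c'Δl = 15.05; W sinα = -0.7
Slice 2: Δl = 2.2/cos6.5° = 2.214 m; N'_2 = 91·cos6.5° − 22·2.214 = 41.7; c'Δl = 20.81; W sinα = 10.3
Slice 3: Δl = 2.4/cos16.7° = 2.506 m; N'_3 = 147·cos16.7° − 21·2.506 = 88.2; c'Δl = 23.55; W sinα = 42.2
Slice 4: Δl = 2.0/cos27.1° = 2.247 m; N'_4 = 92·cos27.1° − 18·2.247 = 41.5; c'Δl = 21.12; W sinα = 41.9
Slice 5: Δl = 2.6/cos39.1° = 3.350 m; N'_5 = 54·cos39.1° − 9·3.350 = 11.8; c'Δl = 31.49; W sinα = 34.1
Σc'Δl = 112.0 kN/m; ΣN' = 202.5 kN/m; ΣW sinα = 127.9 kN/m
Resisting = 112.0 + 202.5·tan24.5° = 112.0 + 92.3 = 204.3 kN/m
FS = 204.3 / 127.9 = 1.598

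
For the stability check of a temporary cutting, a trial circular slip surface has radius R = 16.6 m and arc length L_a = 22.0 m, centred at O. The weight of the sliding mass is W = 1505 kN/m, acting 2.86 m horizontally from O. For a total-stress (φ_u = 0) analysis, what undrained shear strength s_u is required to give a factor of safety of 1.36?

s_u = 16.0 kPa

FS = s_u·L_a·R / (W·d), so s_u = FS·W·d / (L_a·R).
s_u = 1.36·1505·2.86 / (22.00·16.6) = 5853.8 / 365.20 = 16.03 kPa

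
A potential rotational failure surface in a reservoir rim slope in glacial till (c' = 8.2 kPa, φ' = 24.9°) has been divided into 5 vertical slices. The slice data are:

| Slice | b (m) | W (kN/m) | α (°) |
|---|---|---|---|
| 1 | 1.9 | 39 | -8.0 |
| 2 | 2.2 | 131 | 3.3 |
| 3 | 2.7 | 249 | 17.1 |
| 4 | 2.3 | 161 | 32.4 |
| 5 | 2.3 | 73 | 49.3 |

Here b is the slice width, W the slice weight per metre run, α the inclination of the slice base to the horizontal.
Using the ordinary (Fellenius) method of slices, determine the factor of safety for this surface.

Ordinary method of slices: FS = Σ[c'·Δl_i + (W_i cosα_i)·tanφ'] / Σ W_i sinα_i, with Δl_i = b_i / cosα_i.
Slice 1: Δl = 1.9/cos(-8.0°) = 1.919 m; N'_1 = 39·cos(-8.0°) = 38.6; c'Δl = 15.73; W sinα = -5.4
Slice 2: Δl = 2.2/cos3.3° = 2.204 m; N'_2 = 131·cos3.3° = 130.8; c'Δl = 18.07; W sinα = 7.5
Slice 3: Δl = 2.7/cos17.1° = 2.825 m; N'_3 = 249·cos17.1° = 238.0; c'Δl = 23.16; W sinα = 73.2
Slice 4: Δl = 2.3/cos32.4° = 2.724 m; N'_4 = 161·cos32.4° = 135.9; c'Δl = 22.34; W sinα = 86.3
Slice 5: Δl = 2.3/cos49.3° = 3.527 m; N'_5 = 73·cos49.3° = 47.6; c'Δl = 28.92; W sinα = 55.3
Σc'Δl = 108.2 kN/m; ΣN' = 590.9 kN/m; ΣW sinα = 216.9 kN/m
Resisting = 108.2 + 590.9·tan24.9° = 108.2 + 274.3 = 382.5 kN/m
FS = 382.5 / 216.9 = 1.763

FS = 1.76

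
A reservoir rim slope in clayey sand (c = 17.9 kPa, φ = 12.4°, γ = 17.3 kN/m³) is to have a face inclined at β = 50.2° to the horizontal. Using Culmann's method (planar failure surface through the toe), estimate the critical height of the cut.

H_c = 14.80 m

Culmann's analysis gives the critical failure plane at α_cr = (β + φ)/2 = (50.2 + 12.4)/2 = 31.3°, and the critical height
H_c = (4c/γ) · sinβ cosφ / [1 − cos(β − φ)]
    = (4·17.9/17.3) · sin50.2°·cos12.4° / [1 − cos(37.8°)]
    = 4.139 · 0.7683·0.9767 / [1 − 0.7902]
    = 4.139 · 0.7504 / 0.2098
    = 14.80 m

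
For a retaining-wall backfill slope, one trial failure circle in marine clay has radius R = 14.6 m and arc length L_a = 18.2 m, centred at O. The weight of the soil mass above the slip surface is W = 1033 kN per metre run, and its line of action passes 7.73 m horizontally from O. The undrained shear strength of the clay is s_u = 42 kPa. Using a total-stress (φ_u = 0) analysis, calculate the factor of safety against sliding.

Taking moments about the centre O, the resisting moment is provided by the undrained shear strength acting along the arc:
M_R = s_u·L_a·R = 42·18.20·14.6 = 11160.2 kN·m/m
M_D = W·d = 1033·7.73 = 7985.1 kN·m/m
FS = M_R / M_D = 11160.2 / 7985.1 = 1.398

FS = 1.40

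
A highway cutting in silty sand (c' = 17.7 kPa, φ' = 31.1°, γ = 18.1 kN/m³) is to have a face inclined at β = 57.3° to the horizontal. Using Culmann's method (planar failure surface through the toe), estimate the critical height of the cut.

H_c = 27.43 m

Culmann's analysis gives the critical failure plane at α_cr = (β + φ')/2 = (57.3 + 31.1)/2 = 44.2°, and the critical height
H_c = (4c'/γ) · sinβ cosφ' / [1 − cos(β − φ')]
    = (4·17.7/18.1) · sin57.3°·cos31.1° / [1 − cos(26.2°)]
    = 3.912 · 0.8415·0.8563 / [1 − 0.8973]
    = 3.912 · 0.7206 / 0.1027
    = 27.43 m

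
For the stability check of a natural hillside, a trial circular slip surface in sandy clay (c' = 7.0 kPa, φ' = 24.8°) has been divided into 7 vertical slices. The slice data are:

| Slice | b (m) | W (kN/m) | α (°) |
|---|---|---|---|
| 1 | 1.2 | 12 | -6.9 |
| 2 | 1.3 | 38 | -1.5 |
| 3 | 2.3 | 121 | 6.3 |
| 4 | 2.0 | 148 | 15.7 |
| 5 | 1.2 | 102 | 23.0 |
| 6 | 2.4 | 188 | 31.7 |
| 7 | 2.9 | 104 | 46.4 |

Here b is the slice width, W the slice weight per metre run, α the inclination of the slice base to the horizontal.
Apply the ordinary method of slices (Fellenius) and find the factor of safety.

FS = 1.52

Ordinary method of slices: FS = Σ[c'·Δl_i + (W_i cosα_i)·tanφ'] / Σ W_i sinα_i, with Δl_i = b_i / cosα_i.
Slice 1: Δl = 1.2/cos(-6.9°) = 1.209 m; N'_1 = 12·cos(-6.9°) = 11.9; c'Δl = 8.46; W sinα = -1.4
Slice 2: Δl = 1.3/cos(-1.5°) = 1.300 m; N'_2 = 38·cos(-1.5°) = 38.0; c'Δl = 9.10; W sinα = -1.0
Slice 3: Δl = 2.3/cos6.3° = 2.314 m; N'_3 = 121·cos6.3° = 120.3; c'Δl = 16.20; W sinα = 13.3
Slice 4: Δl = 2.0/cos15.7° = 2.078 m; N'_4 = 148·cos15.7° = 142.5; c'Δl = 14.54; W sinα = 40.0
Slice 5: Δl = 1.2/cos23.0° = 1.304 m; N'_5 = 102·cos23.0° = 93.9; c'Δl = 9.13; W sinα = 39.9
Slice 6: Δl = 2.4/cos31.7° = 2.821 m; N'_6 = 188·cos31.7° = 160.0; c'Δl = 19.75; W sinα = 98.8
Slice 7: Δl = 2.9/cos46.4° = 4.205 m; N'_7 = 104·cos46.4° = 71.7; c'Δl = 29.44; W sinα = 75.3
Σc'Δl = 106.6 kN/m; ΣN' = 638.2 kN/m; ΣW sinα = 264.8 kN/m
Resisting = 106.6 + 638.2·tan24.8° = 106.6 + 294.9 = 401.5 kN/m
FS = 401.5 / 264.8 = 1.516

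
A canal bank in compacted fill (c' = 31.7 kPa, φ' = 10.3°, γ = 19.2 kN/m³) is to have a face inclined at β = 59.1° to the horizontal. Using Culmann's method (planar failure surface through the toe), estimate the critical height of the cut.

Culmann's analysis gives the critical failure plane at α_cr = (β + φ')/2 = (59.1 + 10.3)/2 = 34.7°, and the critical height
H_c = (4c'/γ) · sinβ cosφ' / [1 − cos(β − φ')]
    = (4·31.7/19.2) · sin59.1°·cos10.3° / [1 − cos(48.8°)]
    = 6.604 · 0.8581·0.9839 / [1 − 0.6587]
    = 6.604 · 0.8442 / 0.3413
    = 16.34 m

H_c = 16.34 m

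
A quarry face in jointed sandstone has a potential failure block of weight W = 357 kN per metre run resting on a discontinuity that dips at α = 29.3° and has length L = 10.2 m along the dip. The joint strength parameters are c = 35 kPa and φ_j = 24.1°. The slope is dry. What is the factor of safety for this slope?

Resolving the block weight along and normal to the plane and applying the Mohr–Coulomb strength on the joint:
N' = W cosα = 357·cos29.3° = 311.3 kN/m
Driving force T = W sinα = 357·sin29.3° = 174.7 kN/m
Resisting force R = c·L + N'·tanφ_j = 35·10.2 + 311.3·tan24.1° = 357.0 + 139.3 = 496.3 kN/m
FS = R / T = 496.3 / 174.7 = 2.841

FS = 2.84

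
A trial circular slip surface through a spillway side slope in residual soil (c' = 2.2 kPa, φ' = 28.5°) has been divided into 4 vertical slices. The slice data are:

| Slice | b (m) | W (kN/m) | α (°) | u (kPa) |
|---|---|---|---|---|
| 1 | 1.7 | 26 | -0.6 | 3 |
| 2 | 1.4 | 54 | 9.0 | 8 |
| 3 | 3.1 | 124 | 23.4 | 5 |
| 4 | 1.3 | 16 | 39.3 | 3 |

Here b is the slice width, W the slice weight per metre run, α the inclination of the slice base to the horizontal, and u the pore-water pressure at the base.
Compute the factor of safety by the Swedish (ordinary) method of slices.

Ordinary method of slices: FS = Σ[c'·Δl_i + (W_i cosα_i − u_i·Δl_i)·tanφ'] / Σ W_i sinα_i, with Δl_i = b_i / cosα_i.
Slice 1: Δl = 1.7/cos(-0.6°) = 1.700 m; N'_1 = 26·cos(-0.6°) − 3·1.700 = 20.9; c'Δl = 3.74; W sinα = -0.3
Slice 2: Δl = 1.4/cos9.0° = 1.417 m; N'_2 = 54·cos9.0° − 8·1.417 = 42.0; c'Δl = 3.12; W sinα = 8.4
Slice 3: Δl = 3.1/cos23.4° = 3.378 m; N'_3 = 124·cos23.4° − 5·3.378 = 96.9; c'Δl = 7.43; W sinα = 49.2
Slice 4: Δl = 1.3/cos39.3° = 1.680 m; N'_4 = 16·cos39.3° − 3·1.680 = 7.3; c'Δl = 3.70; W sinα = 10.1
Σc'Δl = 18.0 kN/m; ΣN' = 167.1 kN/m; ΣW sinα = 67.6 kN/m
Resisting = 18.0 + 167.1·tan28.5° = 18.0 + 90.8 = 108.7 kN/m
FS = 108.7 / 67.6 = 1.610

FS = 1.61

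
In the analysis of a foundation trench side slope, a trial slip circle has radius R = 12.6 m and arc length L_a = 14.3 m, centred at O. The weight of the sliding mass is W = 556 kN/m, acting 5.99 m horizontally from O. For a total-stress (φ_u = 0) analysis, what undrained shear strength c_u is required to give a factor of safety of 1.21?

FS = c_u·L_a·R / (W·d), so c_u = FS·W·d / (L_a·R).
c_u = 1.21·556·5.99 / (14.30·12.6) = 4029.8 / 180.18 = 22.37 kPa

c_u = 22.4 kPa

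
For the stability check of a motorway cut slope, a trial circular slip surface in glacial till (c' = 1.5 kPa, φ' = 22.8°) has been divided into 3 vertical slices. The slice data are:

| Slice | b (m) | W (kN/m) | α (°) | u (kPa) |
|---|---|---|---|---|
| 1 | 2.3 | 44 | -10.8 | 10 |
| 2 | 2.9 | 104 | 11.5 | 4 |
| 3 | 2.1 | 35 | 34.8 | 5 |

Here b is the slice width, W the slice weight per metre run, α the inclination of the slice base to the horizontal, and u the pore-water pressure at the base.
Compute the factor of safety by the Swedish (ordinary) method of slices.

FS = 1.99

Ordinary method of slices: FS = Σ[c'·Δl_i + (W_i cosα_i − u_i·Δl_i)·tanφ'] / Σ W_i sinα_i, with Δl_i = b_i / cosα_i.
Slice 1: Δl = 2.3/cos(-10.8°) = 2.341 m; N'_1 = 44·cos(-10.8°) − 10·2.341 = 19.8; c'Δl = 3.51; W sinα = -8.2
Slice 2: Δl = 2.9/cos11.5° = 2.959 m; N'_2 = 104·cos11.5° − 4·2.959 = 90.1; c'Δl = 4.44; W sinα = 20.7
Slice 3: Δl = 2.1/cos34.8° = 2.557 m; N'_3 = 35·cos34.8° − 5·2.557 = 16.0; c'Δl = 3.84; W sinα = 20.0
Σc'Δl = 11.8 kN/m; ΣN' = 125.8 kN/m; ΣW sinα = 32.5 kN/m
Resisting = 11.8 + 125.8·tan22.8° = 11.8 + 52.9 = 64.7 kN/m
FS = 64.7 / 32.5 = 1.992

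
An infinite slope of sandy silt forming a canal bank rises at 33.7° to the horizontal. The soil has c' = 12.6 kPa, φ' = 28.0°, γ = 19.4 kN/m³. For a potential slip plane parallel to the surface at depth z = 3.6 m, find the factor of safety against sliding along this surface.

FS = 1.19

For an infinite slope with a slip plane parallel to the surface (no pore pressure): FS = [c' + γz cos²β tanφ'] / [γz sinβ cosβ].
γz = 19.4·3.6 = 69.84 kN/m²
Numerator = 12.6 + 69.84·cos²33.7°·tan28.0° = 12.6 + 69.84·0.6921·0.5317 = 38.303 kPa
Denominator = 69.84·sin33.7°·cos33.7° = 69.84·0.5548·0.8320 = 32.239 kPa
FS = 38.303 / 32.239 = 1.188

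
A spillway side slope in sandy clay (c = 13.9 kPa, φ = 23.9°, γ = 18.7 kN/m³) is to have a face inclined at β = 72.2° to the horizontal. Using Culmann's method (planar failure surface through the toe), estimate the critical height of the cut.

Culmann's analysis gives the critical failure plane at α_cr = (β + φ)/2 = (72.2 + 23.9)/2 = 48.0°, and the critical height
H_c = (4c/γ) · sinβ cosφ / [1 − cos(β − φ)]
    = (4·13.9/18.7) · sin72.2°·cos23.9° / [1 − cos(48.3°)]
    = 2.973 · 0.9521·0.9143 / [1 − 0.6652]
    = 2.973 · 0.8705 / 0.3348
    = 7.73 m

H_c = 7.73 m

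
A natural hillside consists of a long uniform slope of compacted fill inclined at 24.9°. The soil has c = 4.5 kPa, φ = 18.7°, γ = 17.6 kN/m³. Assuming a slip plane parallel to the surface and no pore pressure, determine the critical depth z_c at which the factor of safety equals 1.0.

Setting FS = 1.00 in FS = [c + γz cos²β tanφ] / [γz sinβ cosβ] and solving for z:
z = c / [γ cosβ (FS·sinβ − cosβ·tanφ)]
  = 4.5 / [17.6·cos24.9°·(1.00·sin24.9° − cos24.9°·tan18.7°)]
  = 4.5 / [17.6·0.9070·(1.00·0.4210 − 0.9070·0.3385)]
  = 4.5 / 1.8202 = 2.472 m

z_c = 2.47 m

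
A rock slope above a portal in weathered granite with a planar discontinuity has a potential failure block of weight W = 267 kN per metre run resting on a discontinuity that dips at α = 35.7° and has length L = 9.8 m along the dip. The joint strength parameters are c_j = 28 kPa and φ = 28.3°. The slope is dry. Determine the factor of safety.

Resolving the block weight along and normal to the plane and applying the Mohr–Coulomb strength on the joint:
N' = W cosα = 267·cos35.7° = 216.8 kN/m
Driving force T = W sinα = 267·sin35.7° = 155.8 kN/m
Resisting force R = c_j·L + N'·tanφ = 28·9.8 + 216.8·tan28.3° = 274.4 + 116.7 = 391.1 kN/m
FS = R / T = 391.1 / 155.8 = 2.510

FS = 2.51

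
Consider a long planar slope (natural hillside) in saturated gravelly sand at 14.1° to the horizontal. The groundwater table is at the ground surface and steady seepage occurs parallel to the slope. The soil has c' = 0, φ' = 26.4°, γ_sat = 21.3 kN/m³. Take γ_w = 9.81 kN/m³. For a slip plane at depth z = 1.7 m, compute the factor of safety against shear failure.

FS = 1.07

With seepage parallel to the slope and the water table at the surface, the effective normal stress on the slip plane uses the buoyant unit weight γ' = γ_sat − γ_w while the driving shear stress uses γ_sat:
FS = [c' + γ' z cos²β tanφ'] / [γ_sat z sinβ cosβ]
(For c' = 0 this reduces to FS = (γ'/γ_sat)·tanφ'/tanβ.)
γ' = 21.3 − 9.81 = 11.49 kN/m³
Numerator = 0.0 + 11.49·1.7·cos²14.1°·tan26.4° = 0.0 + 11.49·1.7·0.9407·0.4964 = 9.121 kPa
Denominator = 21.3·1.7·sin14.1°·cos14.1° = 21.3·1.7·0.2436·0.9699 = 8.556 kPa
FS = 9.121 / 8.556 = 1.066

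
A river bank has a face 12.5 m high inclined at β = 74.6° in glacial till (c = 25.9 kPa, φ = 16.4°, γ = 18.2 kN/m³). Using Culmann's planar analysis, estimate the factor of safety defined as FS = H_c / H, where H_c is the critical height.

H_c = (4c/γ) · sinβ cosφ / [1 − cos(β − φ)]
    = (4·25.9/18.2) · sin74.6°·cos16.4° / [1 − cos58.2°]
    = 5.692 · 0.9249 / 0.4730 = 11.13 m
FS = H_c / H = 11.13 / 12.5 = 0.890

FS = 0.89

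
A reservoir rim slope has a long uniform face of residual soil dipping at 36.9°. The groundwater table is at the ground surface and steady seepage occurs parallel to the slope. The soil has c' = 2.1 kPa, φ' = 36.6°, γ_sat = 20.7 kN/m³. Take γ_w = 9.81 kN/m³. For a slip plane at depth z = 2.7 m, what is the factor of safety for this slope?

FS = 0.60

With seepage parallel to the slope and the water table at the surface, the effective normal stress on the slip plane uses the buoyant unit weight γ' = γ_sat − γ_w while the driving shear stress uses γ_sat:
FS = [c' + γ' z cos²β tanφ'] / [γ_sat z sinβ cosβ]
γ' = 20.7 − 9.81 = 10.89 kN/m³
Numerator = 2.1 + 10.89·2.7·cos²36.9°·tan36.6° = 2.1 + 10.89·2.7·0.6395·0.7427 = 16.064 kPa
Denominator = 20.7·2.7·sin36.9°·cos36.9° = 20.7·2.7·0.6004·0.7997 = 26.835 kPa
FS = 16.064 / 26.835 = 0.599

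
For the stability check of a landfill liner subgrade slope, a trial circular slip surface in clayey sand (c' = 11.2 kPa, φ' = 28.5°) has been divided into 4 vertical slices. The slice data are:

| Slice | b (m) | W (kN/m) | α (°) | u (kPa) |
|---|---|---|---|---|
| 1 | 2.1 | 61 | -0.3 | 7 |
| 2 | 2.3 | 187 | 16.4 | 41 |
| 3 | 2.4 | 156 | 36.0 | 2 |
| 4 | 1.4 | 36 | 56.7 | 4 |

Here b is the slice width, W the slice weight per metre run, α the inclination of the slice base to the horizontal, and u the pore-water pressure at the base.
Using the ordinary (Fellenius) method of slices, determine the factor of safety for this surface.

Ordinary method of slices: FS = Σ[c'·Δl_i + (W_i cosα_i − u_i·Δl_i)·tanφ'] / Σ W_i sinα_i, with Δl_i = b_i / cosα_i.
Slice 1: Δl = 2.1/cos(-0.3°) = 2.100 m; N'_1 = 61·cos(-0.3°) − 7·2.100 = 46.3; c'Δl = 23.52; W sinα = -0.3
Slice 2: Δl = 2.3/cos16.4° = 2.398 m; N'_2 = 187·cos16.4° − 41·2.398 = 81.1; c'Δl = 26.85; W sinα = 52.8
Slice 3: Δl = 2.4/cos36.0° = 2.967 m; N'_3 = 156·cos36.0° − 2·2.967 = 120.3; c'Δl = 33.23; W sinα = 91.7
Slice 4: Δl = 1.4/cos56.7° = 2.550 m; N'_4 = 36·cos56.7° − 4·2.550 = 9.6; c'Δl = 28.56; W sinα = 30.1
Σc'Δl = 112.2 kN/m; ΣN' = 257.2 kN/m; ΣW sinα = 174.3 kN/m
Resisting = 112.2 + 257.2·tan28.5° = 112.2 + 139.7 = 251.8 kN/m
FS = 251.8 / 174.3 = 1.445

FS = 1.45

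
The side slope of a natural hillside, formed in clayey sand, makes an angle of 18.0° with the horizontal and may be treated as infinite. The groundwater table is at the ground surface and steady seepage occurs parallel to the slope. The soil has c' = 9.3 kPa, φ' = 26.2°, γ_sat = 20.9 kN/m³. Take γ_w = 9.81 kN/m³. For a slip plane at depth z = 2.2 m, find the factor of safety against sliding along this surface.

With seepage parallel to the slope and the water table at the surface, the effective normal stress on the slip plane uses the buoyant unit weight γ' = γ_sat − γ_w while the driving shear stress uses γ_sat:
FS = [c' + γ' z cos²β tanφ'] / [γ_sat z sinβ cosβ]
γ' = 20.9 − 9.81 = 11.09 kN/m³
Numerator = 9.3 + 11.09·2.2·cos²18.0°·tan26.2° = 9.3 + 11.09·2.2·0.9045·0.4921 = 20.159 kPa
Denominator = 20.9·2.2·sin18.0°·cos18.0° = 20.9·2.2·0.3090·0.9511 = 13.513 kPa
FS = 20.159 / 13.513 = 1.492

FS = 1.49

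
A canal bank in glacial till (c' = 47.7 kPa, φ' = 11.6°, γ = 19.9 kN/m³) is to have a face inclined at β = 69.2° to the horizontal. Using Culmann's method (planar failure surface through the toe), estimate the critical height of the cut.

H_c = 18.92 m

Culmann's analysis gives the critical failure plane at α_cr = (β + φ')/2 = (69.2 + 11.6)/2 = 40.4°, and the critical height
H_c = (4c'/γ) · sinβ cosφ' / [1 − cos(β − φ')]
    = (4·47.7/19.9) · sin69.2°·cos11.6° / [1 − cos(57.6°)]
    = 9.588 · 0.9348·0.9796 / [1 − 0.5358]
    = 9.588 · 0.9157 / 0.4642
    = 18.92 m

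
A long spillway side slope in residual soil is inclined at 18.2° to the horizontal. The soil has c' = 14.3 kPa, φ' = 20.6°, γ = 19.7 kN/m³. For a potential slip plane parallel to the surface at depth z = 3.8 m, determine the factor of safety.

FS = 1.79

For an infinite slope with a slip plane parallel to the surface (no pore pressure): FS = [c' + γz cos²β tanφ'] / [γz sinβ cosβ].
γz = 19.7·3.8 = 74.86 kN/m²
Numerator = 14.3 + 74.86·cos²18.2°·tan20.6° = 14.3 + 74.86·0.9024·0.3759 = 39.693 kPa
Denominator = 74.86·sin18.2°·cos18.2° = 74.86·0.3123·0.9500 = 22.212 kPa
FS = 39.693 / 22.212 = 1.787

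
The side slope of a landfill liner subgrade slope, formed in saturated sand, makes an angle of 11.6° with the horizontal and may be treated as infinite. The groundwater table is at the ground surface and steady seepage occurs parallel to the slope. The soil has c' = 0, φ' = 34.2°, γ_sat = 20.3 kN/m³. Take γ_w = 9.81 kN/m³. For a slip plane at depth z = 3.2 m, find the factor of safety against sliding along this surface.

With seepage parallel to the slope and the water table at the surface, the effective normal stress on the slip plane uses the buoyant unit weight γ' = γ_sat − γ_w while the driving shear stress uses γ_sat:
FS = [c' + γ' z cos²β tanφ'] / [γ_sat z sinβ cosβ]
(For c' = 0 this reduces to FS = (γ'/γ_sat)·tanφ'/tanβ.)
γ' = 20.3 − 9.81 = 10.49 kN/m³
Numerator = 0.0 + 10.49·3.2·cos²11.6°·tan34.2° = 0.0 + 10.49·3.2·0.9596·0.6796 = 21.890 kPa
Denominator = 20.3·3.2·sin11.6°·cos11.6° = 20.3·3.2·0.2011·0.9796 = 12.795 kPa
FS = 21.890 / 12.795 = 1.711

FS = 1.71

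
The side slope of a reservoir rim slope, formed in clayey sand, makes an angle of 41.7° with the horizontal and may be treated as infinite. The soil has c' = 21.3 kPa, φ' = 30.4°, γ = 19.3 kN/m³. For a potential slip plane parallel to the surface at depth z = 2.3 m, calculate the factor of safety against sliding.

FS = 1.62

For an infinite slope with a slip plane parallel to the surface (no pore pressure): FS = [c' + γz cos²β tanφ'] / [γz sinβ cosβ].
γz = 19.3·2.3 = 44.39 kN/m²
Numerator = 21.3 + 44.39·cos²41.7°·tan30.4° = 21.3 + 44.39·0.5575·0.5867 = 35.818 kPa
Denominator = 44.39·sin41.7°·cos41.7° = 44.39·0.6652·0.7466 = 22.048 kPa
FS = 35.818 / 22.048 = 1.625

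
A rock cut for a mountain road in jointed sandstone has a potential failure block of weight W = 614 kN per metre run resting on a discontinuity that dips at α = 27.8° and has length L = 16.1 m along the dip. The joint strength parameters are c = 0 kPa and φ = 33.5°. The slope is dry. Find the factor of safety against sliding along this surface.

Resolving the block weight along and normal to the plane and applying the Mohr–Coulomb strength on the joint:
N' = W cosα = 614·cos27.8° = 543.1 kN/m
Driving force T = W sinα = 614·sin27.8° = 286.4 kN/m
Resisting force R = c·L + N'·tanφ = 0·16.1 + 543.1·tan33.5° = 0.0 + 359.5 = 359.5 kN/m
FS = R / T = 359.5 / 286.4 = 1.255

FS = 1.26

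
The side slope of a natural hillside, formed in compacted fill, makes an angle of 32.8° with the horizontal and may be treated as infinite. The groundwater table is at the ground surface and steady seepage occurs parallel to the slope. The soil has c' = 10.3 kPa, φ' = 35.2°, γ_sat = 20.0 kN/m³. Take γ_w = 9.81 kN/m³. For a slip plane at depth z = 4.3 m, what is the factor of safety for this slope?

FS = 0.82

With seepage parallel to the slope and the water table at the surface, the effective normal stress on the slip plane uses the buoyant unit weight γ' = γ_sat − γ_w while the driving shear stress uses γ_sat:
FS = [c' + γ' z cos²β tanφ'] / [γ_sat z sinβ cosβ]
γ' = 20.0 − 9.81 = 10.19 kN/m³
Numerator = 10.3 + 10.19·4.3·cos²32.8°·tan35.2° = 10.3 + 10.19·4.3·0.7066·0.7054 = 32.139 kPa
Denominator = 20.0·4.3·sin32.8°·cos32.8° = 20.0·4.3·0.5417·0.8406 = 39.159 kPa
FS = 32.139 / 39.159 = 0.821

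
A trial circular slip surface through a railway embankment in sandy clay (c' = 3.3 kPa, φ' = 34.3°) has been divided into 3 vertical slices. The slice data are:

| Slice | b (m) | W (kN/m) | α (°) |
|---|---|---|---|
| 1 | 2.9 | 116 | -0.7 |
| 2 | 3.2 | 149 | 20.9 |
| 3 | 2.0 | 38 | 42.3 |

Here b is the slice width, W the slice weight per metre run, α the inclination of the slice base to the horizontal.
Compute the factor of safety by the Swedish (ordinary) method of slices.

FS = 2.89

Ordinary method of slices: FS = Σ[c'·Δl_i + (W_i cosα_i)·tanφ'] / Σ W_i sinα_i, with Δl_i = b_i / cosα_i.
Slice 1: Δl = 2.9/cos(-0.7°) = 2.900 m; N'_1 = 116·cos(-0.7°) = 116.0; c'Δl = 9.57; W sinα = -1.4
Slice 2: Δl = 3.2/cos20.9° = 3.425 m; N'_2 = 149·cos20.9° = 139.2; c'Δl = 11.30; W sinα = 53.2
Slice 3: Δl = 2.0/cos42.3° = 2.704 m; N'_3 = 38·cos42.3° = 28.1; c'Δl = 8.92; W sinα = 25.6
Σc'Δl = 29.8 kN/m; ΣN' = 283.3 kN/m; ΣW sinα = 77.3 kN/m
Resisting = 29.8 + 283.3·tan34.3° = 29.8 + 193.2 = 223.0 kN/m
FS = 223.0 / 77.3 = 2.885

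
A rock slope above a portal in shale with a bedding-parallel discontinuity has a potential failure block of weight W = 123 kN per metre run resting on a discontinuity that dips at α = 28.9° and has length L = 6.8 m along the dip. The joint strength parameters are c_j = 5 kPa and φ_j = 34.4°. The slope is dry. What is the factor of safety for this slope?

FS = 1.81

Resolving the block weight along and normal to the plane and applying the Mohr–Coulomb strength on the joint:
N' = W cosα = 123·cos28.9° = 107.7 kN/m
Driving force T = W sinα = 123·sin28.9° = 59.4 kN/m
Resisting force R = c_j·L + N'·tanφ_j = 5·6.8 + 107.7·tan34.4° = 34.0 + 73.7 = 107.7 kN/m
FS = R / T = 107.7 / 59.4 = 1.812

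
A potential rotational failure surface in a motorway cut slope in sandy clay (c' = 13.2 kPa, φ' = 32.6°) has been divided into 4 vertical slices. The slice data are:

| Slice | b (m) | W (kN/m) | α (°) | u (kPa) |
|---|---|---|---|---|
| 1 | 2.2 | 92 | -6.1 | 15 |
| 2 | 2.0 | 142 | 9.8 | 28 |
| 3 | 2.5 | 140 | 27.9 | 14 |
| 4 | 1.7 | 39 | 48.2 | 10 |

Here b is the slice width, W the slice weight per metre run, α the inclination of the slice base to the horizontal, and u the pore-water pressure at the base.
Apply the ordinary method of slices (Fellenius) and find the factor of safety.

FS = 2.49

Ordinary method of slices: FS = Σ[c'·Δl_i + (W_i cosα_i − u_i·Δl_i)·tanφ'] / Σ W_i sinα_i, with Δl_i = b_i / cosα_i.
Slice 1: Δl = 2.2/cos(-6.1°) = 2.213 m; N'_1 = 92·cos(-6.1°) − 15·2.213 = 58.3; c'Δl = 29.21; W sinα = -9.8
Slice 2: Δl = 2.0/cos9.8° = 2.030 m; N'_2 = 142·cos9.8° − 28·2.030 = 83.1; c'Δl = 26.79; W sinα = 24.2
Slice 3: Δl = 2.5/cos27.9° = 2.829 m; N'_3 = 140·cos27.9° − 14·2.829 = 84.1; c'Δl = 37.34; W sinα = 65.5
Slice 4: Δl = 1.7/cos48.2° = 2.551 m; N'_4 = 39·cos48.2° − 10·2.551 = 0.5; c'Δl = 33.67; W sinα = 29.1
Σc'Δl = 127.0 kN/m; ΣN' = 226.0 kN/m; ΣW sinα = 109.0 kN/m
Resisting = 127.0 + 226.0·tan32.6° = 127.0 + 144.5 = 271.5 kN/m
FS = 271.5 / 109.0 = 2.492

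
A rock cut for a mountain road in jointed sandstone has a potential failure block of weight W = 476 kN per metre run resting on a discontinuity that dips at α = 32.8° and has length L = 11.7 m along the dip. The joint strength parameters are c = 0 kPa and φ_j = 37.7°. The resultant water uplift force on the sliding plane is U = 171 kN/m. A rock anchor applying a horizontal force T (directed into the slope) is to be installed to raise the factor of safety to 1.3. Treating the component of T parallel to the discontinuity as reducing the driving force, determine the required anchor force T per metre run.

Resolving forces along and normal to the sliding plane, with the horizontal anchor force T adding T·sinα to the effective normal force and T·cosα acting up the plane against the driving force:
FS = [cL + (W cosα − U + T sinα) tanφ_j] / [W sinα − T cosα]
Without the anchor: N' = 229.1 kN/m, driving T_d = 257.9 kN/m, resisting R = 0·11.7 + 229.1·tan37.7° = 177.1 kN/m, FS = 0.69.
Setting FS = 1.3 and solving for T:
1.3·(257.9 − T cos32.8°) = 177.1 + T sin32.8°·tan37.7°
T·(sin32.8°·tan37.7° + 1.3·cos32.8°) = 1.3·257.9 − 177.1
T·(0.5417·0.7729 + 1.3·0.8406) = 335.2 − 177.1 = 158.1
T·1.5114 = 158.1
T = 104.6 kN/m

T = 105 kN/m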